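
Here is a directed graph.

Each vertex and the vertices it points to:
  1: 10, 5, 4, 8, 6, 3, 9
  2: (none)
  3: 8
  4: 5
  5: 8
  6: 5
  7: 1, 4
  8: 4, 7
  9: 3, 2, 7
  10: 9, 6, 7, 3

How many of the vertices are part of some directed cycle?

9

A vertex is on a directed cycle iff it belongs to a strongly connected component of size ≥ 2 (or has a self-loop).
The vertices on cycles are {1, 3, 4, 5, 6, 7, 8, 9, 10} — 9 in total.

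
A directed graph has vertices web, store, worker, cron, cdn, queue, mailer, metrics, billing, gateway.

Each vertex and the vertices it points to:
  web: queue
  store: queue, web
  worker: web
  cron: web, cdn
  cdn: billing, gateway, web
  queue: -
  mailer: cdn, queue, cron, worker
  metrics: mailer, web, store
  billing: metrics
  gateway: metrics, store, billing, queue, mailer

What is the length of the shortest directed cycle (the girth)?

For each vertex v, BFS finds the shortest path from v back to v.
The shortest such closed walk is mailer → cdn → gateway → mailer, length 3.

3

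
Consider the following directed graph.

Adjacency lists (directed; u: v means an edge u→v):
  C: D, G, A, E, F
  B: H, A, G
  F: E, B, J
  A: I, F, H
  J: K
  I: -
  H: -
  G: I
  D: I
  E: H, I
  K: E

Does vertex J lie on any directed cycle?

J lies on a cycle iff there is a path from J back to itself.
Exploring from J, it never reaches itself; equivalently, its strongly connected component is a singleton.

No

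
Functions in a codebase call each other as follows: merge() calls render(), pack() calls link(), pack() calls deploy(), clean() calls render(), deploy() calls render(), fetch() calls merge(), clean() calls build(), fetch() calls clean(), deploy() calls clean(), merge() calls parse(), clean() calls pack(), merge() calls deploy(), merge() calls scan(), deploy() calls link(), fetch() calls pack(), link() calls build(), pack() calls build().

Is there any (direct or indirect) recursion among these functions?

DFS with white/gray/black marking, starting from parse:
parse gray
parse black
fetch gray
  clean gray
    render gray
    render black
    pack gray
      link gray
        build gray
        build black
      link black
      pack→build: build black — skip
      deploy gray
        deploy→render: render black — skip
        deploy→link: link black — skip
        deploy→clean: clean is gray → back edge
Back edge found, so a cycle exists: clean → pack → deploy → clean.

Yes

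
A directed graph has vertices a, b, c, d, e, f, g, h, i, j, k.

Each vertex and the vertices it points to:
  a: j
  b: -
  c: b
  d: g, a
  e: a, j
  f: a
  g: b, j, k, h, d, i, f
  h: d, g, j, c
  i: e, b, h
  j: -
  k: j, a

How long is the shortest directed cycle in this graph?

For each vertex v, BFS finds the shortest path from v back to v.
The shortest such closed walk is g → d → g, length 2.

2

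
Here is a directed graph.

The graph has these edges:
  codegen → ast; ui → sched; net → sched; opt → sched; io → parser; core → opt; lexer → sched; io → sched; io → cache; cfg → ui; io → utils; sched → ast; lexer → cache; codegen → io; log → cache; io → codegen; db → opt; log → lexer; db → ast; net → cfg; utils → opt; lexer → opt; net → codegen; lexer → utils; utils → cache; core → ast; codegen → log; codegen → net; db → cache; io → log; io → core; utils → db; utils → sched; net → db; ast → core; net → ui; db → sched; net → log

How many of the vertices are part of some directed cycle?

7

A vertex is on a directed cycle iff it belongs to a strongly connected component of size ≥ 2 (or has a self-loop).
The vertices on cycles are {io, ast, net, opt, core, sched, codegen} — 7 in total.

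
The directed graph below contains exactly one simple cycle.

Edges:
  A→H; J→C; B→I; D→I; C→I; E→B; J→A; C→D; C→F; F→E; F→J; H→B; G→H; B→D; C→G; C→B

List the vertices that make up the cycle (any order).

DFS with gray/black marking from C:
C gray
  F gray
    J gray
      J→C: C is gray → back edge
Back edge closes the cycle C → F → J → C; its vertices are {C, F, J}.

C, F, J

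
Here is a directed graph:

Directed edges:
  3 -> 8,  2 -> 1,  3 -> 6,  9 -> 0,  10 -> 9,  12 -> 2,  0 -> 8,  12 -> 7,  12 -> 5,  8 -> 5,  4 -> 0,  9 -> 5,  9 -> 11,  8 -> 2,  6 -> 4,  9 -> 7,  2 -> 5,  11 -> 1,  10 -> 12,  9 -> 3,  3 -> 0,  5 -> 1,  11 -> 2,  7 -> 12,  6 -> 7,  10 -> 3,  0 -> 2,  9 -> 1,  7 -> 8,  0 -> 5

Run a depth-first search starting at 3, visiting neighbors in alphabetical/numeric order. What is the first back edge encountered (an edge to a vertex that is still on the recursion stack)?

12->7

DFS from 3 (visiting neighbors in alphabetical/numeric order); mark gray on enter, black on exit:
3 gray
  0 gray
    2 gray
      1 gray
      1 black
      5 gray
        5→1: 1 black — skip
      5 black
    2 black
    0→5: 5 black — skip
    8 gray
      8→2: 2 black — skip
      8→5: 5 black — skip
    8 black
  0 black
  6 gray
    4 gray
      4→0: 0 black — skip
    4 black
    7 gray
      7→8: 8 black — skip
      12 gray
        12→2: 2 black — skip
        12→5: 5 black — skip
        12→7: 7 is gray → back edge
First back edge: 12 → 7.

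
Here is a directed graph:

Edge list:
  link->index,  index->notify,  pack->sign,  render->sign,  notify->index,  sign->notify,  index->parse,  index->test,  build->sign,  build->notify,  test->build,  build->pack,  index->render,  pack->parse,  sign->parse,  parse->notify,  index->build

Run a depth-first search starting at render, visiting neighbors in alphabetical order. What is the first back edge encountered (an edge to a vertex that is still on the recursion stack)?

build->notify

DFS from render (visiting neighbors in alphabetical order); mark gray on enter, black on exit:
render gray
  sign gray
    notify gray
      index gray
        build gray
          build→notify: notify is gray → back edge
First back edge: build → notify.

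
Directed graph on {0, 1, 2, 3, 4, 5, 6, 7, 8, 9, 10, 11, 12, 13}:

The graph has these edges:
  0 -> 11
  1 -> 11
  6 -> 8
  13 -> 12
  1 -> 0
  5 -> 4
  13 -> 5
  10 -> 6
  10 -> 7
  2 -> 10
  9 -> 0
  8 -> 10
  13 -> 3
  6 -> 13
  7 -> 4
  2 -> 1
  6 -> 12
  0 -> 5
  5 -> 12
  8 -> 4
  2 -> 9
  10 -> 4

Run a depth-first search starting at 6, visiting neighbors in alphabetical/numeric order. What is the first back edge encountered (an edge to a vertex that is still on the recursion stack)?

10->6

DFS from 6 (visiting neighbors in alphabetical/numeric order); mark gray on enter, black on exit:
6 gray
  8 gray
    4 gray
    4 black
    10 gray
      10→4: 4 black — skip
      10→6: 6 is gray → back edge
First back edge: 10 → 6.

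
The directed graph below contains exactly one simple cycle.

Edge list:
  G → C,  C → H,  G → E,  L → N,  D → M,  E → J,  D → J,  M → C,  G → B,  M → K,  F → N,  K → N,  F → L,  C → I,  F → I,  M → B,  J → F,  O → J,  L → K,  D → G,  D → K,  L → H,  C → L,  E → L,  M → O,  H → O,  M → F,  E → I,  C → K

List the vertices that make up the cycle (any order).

F, H, J, L, O

DFS with gray/black marking from F:
F gray
  N gray
  N black
  I gray
  I black
  L gray
    H gray
      O gray
        J gray
          J→F: F is gray → back edge
Back edge closes the cycle F → L → H → O → J → F; its vertices are {F, H, J, L, O}.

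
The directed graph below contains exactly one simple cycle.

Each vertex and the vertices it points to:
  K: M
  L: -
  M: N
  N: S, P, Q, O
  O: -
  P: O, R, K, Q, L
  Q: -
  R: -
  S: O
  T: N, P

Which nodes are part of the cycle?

K, M, N, P

DFS with gray/black marking from N:
N gray
  S gray
    O gray
    O black
  S black
  P gray
    P→O: O black — skip
    R gray
    R black
    K gray
      M gray
        M→N: N is gray → back edge
Back edge closes the cycle N → P → K → M → N; its vertices are {K, M, N, P}.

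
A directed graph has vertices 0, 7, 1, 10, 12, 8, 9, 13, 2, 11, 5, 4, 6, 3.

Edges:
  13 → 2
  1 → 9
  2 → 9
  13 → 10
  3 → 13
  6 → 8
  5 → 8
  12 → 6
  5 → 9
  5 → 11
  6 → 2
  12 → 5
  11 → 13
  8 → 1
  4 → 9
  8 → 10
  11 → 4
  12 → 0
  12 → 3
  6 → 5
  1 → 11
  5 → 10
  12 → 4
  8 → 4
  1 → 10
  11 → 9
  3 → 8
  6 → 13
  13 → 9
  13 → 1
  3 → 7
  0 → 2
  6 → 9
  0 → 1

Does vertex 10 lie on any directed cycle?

No

10 lies on a cycle iff there is a path from 10 back to itself.
Exploring from 10, it never reaches itself; equivalently, its strongly connected component is a singleton.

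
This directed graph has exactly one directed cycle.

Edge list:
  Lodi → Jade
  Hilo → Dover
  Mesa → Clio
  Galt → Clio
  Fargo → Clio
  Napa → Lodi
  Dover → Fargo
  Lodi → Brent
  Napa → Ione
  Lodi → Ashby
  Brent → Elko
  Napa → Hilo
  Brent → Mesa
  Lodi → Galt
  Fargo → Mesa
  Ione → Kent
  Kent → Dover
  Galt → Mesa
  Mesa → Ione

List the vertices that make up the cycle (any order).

Ione, Kent, Mesa, Dover, Fargo

DFS with gray/black marking from Ione:
Ione gray
  Kent gray
    Dover gray
      Fargo gray
        Mesa gray
          Clio gray
          Clio black
          Mesa→Ione: Ione is gray → back edge
Back edge closes the cycle Ione → Kent → Dover → Fargo → Mesa → Ione; its vertices are {Ione, Kent, Mesa, Dover, Fargo}.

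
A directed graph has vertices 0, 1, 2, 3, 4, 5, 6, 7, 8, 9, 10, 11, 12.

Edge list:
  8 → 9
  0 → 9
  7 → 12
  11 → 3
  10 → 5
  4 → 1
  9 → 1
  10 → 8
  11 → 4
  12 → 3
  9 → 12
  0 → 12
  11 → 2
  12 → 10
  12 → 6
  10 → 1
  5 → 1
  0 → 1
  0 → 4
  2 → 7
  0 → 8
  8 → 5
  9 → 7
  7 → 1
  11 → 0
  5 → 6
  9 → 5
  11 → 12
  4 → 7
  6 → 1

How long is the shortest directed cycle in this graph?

4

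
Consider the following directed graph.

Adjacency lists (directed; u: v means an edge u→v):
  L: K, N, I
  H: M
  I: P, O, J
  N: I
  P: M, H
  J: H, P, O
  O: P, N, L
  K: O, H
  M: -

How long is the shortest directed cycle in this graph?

3

For each vertex v, BFS finds the shortest path from v back to v.
The shortest such closed walk is L → K → O → L, length 3.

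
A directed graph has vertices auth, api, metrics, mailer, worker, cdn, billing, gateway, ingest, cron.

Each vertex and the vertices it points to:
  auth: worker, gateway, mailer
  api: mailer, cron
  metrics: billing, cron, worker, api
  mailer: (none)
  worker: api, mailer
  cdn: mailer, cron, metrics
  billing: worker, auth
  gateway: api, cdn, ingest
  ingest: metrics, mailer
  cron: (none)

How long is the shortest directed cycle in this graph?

5

For each vertex v, BFS finds the shortest path from v back to v.
The shortest such closed walk is gateway → ingest → metrics → billing → auth → gateway, length 5.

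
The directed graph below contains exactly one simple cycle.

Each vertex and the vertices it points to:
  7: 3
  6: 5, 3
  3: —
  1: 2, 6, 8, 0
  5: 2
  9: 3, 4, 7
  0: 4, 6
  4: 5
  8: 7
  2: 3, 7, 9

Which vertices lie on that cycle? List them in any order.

DFS with gray/black marking from 2:
2 gray
  3 gray
  3 black
  7 gray
    7→3: 3 black — skip
  7 black
  9 gray
    9→3: 3 black — skip
    4 gray
      5 gray
        5→2: 2 is gray → back edge
Back edge closes the cycle 2 → 9 → 4 → 5 → 2; its vertices are {2, 4, 5, 9}.

2, 4, 5, 9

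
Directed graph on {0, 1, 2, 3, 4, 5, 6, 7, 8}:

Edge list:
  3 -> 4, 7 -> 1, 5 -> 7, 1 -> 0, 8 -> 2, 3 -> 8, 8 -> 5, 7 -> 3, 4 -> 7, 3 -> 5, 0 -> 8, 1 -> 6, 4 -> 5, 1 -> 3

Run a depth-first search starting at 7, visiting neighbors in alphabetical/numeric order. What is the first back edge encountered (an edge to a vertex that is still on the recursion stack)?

DFS from 7 (visiting neighbors in alphabetical/numeric order); mark gray on enter, black on exit:
7 gray
  1 gray
    0 gray
      8 gray
        2 gray
        2 black
        5 gray
          5→7: 7 is gray → back edge
First back edge: 5 → 7.

5->7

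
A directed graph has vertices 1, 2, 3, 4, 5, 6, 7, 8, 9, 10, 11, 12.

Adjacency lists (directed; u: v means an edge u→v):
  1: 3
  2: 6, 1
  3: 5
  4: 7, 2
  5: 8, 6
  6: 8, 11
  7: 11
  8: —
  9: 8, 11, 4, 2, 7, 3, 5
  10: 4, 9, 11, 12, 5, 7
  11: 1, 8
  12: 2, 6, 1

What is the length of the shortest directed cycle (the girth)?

5

For each vertex v, BFS finds the shortest path from v back to v.
The shortest such closed walk is 3 → 5 → 6 → 11 → 1 → 3, length 5.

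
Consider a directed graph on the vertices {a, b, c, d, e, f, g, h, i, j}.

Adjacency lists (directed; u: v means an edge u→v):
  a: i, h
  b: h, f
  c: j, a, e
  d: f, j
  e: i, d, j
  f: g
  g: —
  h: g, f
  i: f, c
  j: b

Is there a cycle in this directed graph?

Yes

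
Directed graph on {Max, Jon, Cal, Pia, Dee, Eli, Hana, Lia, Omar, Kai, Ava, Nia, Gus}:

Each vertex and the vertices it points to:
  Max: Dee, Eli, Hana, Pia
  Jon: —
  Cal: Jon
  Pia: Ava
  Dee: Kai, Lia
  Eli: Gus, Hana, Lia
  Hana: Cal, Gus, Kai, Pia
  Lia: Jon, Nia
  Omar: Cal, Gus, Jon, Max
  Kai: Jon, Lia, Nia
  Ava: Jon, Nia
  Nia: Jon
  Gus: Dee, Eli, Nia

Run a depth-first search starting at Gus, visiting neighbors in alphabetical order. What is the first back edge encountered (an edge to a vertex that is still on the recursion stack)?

DFS from Gus (visiting neighbors in alphabetical order); mark gray on enter, black on exit:
Gus gray
  Dee gray
    Kai gray
      Jon gray
      Jon black
      Lia gray
        Lia→Jon: Jon black — skip
        Nia gray
          Nia→Jon: Jon black — skip
        Nia black
      Lia black
      Kai→Nia: Nia black — skip
    Kai black
    Dee→Lia: Lia black — skip
  Dee black
  Eli gray
    Eli→Gus: Gus is gray → back edge
First back edge: Eli → Gus.

Eli->Gus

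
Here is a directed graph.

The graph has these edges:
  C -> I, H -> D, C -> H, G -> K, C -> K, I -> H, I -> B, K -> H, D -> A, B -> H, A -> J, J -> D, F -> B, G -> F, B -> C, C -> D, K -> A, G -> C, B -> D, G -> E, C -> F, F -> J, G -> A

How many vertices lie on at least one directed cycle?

7

A vertex is on a directed cycle iff it belongs to a strongly connected component of size ≥ 2 (or has a self-loop).
The vertices on cycles are {A, B, C, D, F, I, J} — 7 in total.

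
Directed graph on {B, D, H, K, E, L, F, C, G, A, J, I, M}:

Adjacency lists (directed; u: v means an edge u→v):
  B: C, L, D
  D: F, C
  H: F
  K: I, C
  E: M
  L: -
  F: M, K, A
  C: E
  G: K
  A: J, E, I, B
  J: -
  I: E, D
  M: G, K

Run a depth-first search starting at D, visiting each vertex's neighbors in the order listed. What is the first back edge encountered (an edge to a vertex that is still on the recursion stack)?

E->M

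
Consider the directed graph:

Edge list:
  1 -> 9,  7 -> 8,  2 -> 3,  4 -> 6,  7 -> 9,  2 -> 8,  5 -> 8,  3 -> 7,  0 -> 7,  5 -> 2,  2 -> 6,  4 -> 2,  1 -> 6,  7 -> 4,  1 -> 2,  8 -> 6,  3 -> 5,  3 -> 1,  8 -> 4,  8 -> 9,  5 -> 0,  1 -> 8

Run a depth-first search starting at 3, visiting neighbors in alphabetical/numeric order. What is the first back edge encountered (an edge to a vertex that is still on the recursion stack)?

2->3

DFS from 3 (visiting neighbors in alphabetical/numeric order); mark gray on enter, black on exit:
3 gray
  1 gray
    2 gray
      2→3: 3 is gray → back edge
First back edge: 2 → 3.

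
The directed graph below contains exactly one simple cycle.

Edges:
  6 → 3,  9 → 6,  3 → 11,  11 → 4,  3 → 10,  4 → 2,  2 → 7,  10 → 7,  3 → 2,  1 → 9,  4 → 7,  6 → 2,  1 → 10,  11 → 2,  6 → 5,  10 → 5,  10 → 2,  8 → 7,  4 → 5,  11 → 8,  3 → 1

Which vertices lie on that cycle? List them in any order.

1, 3, 6, 9

DFS with gray/black marking from 3:
3 gray
  10 gray
    2 gray
      7 gray
      7 black
    2 black
    10→7: 7 black — skip
    5 gray
    5 black
  10 black
  1 gray
    9 gray
      6 gray
        6→5: 5 black — skip
        6→2: 2 black — skip
        6→3: 3 is gray → back edge
Back edge closes the cycle 3 → 1 → 9 → 6 → 3; its vertices are {1, 3, 6, 9}.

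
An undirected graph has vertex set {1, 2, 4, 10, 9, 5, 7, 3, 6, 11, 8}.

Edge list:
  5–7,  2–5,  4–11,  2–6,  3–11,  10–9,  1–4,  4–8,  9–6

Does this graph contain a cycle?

DFS, tracking each vertex's parent; an edge to a visited non-parent vertex closes a cycle.
Start from 8:
visit 8 (parent –)
  visit 4 (parent 8)
    visit 1 (parent 4)
      1–4: parent, skip
    visit 11 (parent 4)
      visit 3 (parent 11)
        3–11: parent, skip
      11–4: parent, skip
    4–8: parent, skip
visit 2 (parent –)
  visit 6 (parent 2)
    6–2: parent, skip
    visit 9 (parent 6)
      9–6: parent, skip
      visit 10 (parent 9)
        10–9: parent, skip
  visit 5 (parent 2)
    5–2: parent, skip
    visit 7 (parent 5)
      7–5: parent, skip
No non-parent visited neighbor found — the graph is a forest.

No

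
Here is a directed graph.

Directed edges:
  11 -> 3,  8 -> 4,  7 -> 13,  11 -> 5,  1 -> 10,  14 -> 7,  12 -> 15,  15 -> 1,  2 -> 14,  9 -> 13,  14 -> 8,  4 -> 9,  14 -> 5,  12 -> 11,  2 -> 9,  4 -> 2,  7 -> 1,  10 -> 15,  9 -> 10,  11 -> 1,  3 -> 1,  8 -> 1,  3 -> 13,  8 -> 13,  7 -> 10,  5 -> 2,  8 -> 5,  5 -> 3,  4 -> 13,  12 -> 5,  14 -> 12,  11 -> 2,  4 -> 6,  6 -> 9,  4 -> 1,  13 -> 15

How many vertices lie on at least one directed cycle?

10

A vertex is on a directed cycle iff it belongs to a strongly connected component of size ≥ 2 (or has a self-loop).
The vertices on cycles are {1, 2, 4, 5, 8, 10, 11, 12, 14, 15} — 10 in total.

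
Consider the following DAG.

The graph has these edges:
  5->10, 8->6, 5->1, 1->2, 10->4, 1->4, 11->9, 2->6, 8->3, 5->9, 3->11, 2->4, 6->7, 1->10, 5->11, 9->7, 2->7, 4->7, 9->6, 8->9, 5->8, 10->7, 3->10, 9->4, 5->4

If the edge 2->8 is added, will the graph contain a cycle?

No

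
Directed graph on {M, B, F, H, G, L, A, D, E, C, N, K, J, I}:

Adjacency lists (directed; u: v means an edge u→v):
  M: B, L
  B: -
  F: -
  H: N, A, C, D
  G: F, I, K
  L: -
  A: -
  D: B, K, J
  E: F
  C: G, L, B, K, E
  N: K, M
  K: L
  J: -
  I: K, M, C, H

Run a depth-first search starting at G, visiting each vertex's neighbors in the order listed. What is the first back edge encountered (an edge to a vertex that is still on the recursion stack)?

C->G

DFS from G (visiting each vertex's neighbors in the order listed); mark gray on enter, black on exit:
G gray
  F gray
  F black
  I gray
    K gray
      L gray
      L black
    K black
    M gray
      B gray
      B black
      M→L: L black — skip
    M black
    C gray
      C→G: G is gray → back edge
First back edge: C → G.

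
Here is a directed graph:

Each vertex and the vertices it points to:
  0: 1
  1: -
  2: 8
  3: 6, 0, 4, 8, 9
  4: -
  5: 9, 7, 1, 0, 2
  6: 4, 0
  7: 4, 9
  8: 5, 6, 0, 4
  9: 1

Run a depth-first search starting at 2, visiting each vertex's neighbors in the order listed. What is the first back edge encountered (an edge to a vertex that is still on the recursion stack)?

5→2

DFS from 2 (visiting each vertex's neighbors in the order listed); mark gray on enter, black on exit:
2 gray
  8 gray
    5 gray
      9 gray
        1 gray
        1 black
      9 black
      7 gray
        4 gray
        4 black
        7→9: 9 black — skip
      7 black
      5→1: 1 black — skip
      0 gray
        0→1: 1 black — skip
      0 black
      5→2: 2 is gray → back edge
First back edge: 5 → 2.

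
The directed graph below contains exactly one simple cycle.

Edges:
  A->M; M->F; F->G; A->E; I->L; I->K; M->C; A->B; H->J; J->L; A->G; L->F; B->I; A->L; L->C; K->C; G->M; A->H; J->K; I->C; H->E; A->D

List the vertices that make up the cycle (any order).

DFS with gray/black marking from M:
M gray
  C gray
  C black
  F gray
    G gray
      G→M: M is gray → back edge
Back edge closes the cycle M → F → G → M; its vertices are {F, G, M}.

F, G, M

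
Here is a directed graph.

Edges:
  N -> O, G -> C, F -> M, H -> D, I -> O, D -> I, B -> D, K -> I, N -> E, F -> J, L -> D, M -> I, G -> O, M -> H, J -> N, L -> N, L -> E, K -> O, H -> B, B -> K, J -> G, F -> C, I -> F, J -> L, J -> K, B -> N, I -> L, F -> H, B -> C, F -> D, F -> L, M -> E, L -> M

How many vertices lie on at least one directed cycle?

9

A vertex is on a directed cycle iff it belongs to a strongly connected component of size ≥ 2 (or has a self-loop).
The vertices on cycles are {B, D, F, H, I, J, K, L, M} — 9 in total.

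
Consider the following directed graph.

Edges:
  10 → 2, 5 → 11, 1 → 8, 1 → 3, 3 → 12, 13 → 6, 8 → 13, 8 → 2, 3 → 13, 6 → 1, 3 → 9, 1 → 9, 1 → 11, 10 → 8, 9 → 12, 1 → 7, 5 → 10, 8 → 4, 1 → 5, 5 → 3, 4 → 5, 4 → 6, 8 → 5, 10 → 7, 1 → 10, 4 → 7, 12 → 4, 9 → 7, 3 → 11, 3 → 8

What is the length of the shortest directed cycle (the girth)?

3

For each vertex v, BFS finds the shortest path from v back to v.
The shortest such closed walk is 3 → 8 → 5 → 3, length 3.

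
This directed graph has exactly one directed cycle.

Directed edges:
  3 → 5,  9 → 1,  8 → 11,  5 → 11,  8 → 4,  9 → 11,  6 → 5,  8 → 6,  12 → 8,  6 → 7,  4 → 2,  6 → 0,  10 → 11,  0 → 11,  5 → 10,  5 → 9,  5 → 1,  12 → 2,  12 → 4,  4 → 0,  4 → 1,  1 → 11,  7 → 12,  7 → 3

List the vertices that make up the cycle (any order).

6, 7, 8, 12

DFS with gray/black marking from 6:
6 gray
  7 gray
    12 gray
      2 gray
      2 black
      8 gray
        4 gray
          0 gray
            11 gray
            11 black
          0 black
          1 gray
            1→11: 11 black — skip
          1 black
          4→2: 2 black — skip
        4 black
        8→6: 6 is gray → back edge
Back edge closes the cycle 6 → 7 → 12 → 8 → 6; its vertices are {6, 7, 8, 12}.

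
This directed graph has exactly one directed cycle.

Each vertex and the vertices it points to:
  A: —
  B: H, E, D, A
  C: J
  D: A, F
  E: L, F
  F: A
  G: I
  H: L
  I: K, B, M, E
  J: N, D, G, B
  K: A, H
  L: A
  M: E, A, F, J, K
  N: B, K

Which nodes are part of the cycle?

G, I, J, M

DFS with gray/black marking from J:
J gray
  N gray
    B gray
      H gray
        L gray
          A gray
          A black
        L black
      H black
      E gray
        E→L: L black — skip
        F gray
          F→A: A black — skip
        F black
      E black
      D gray
        D→A: A black — skip
        D→F: F black — skip
      D black
      B→A: A black — skip
    B black
    K gray
      K→A: A black — skip
      K→H: H black — skip
    K black
  N black
  J→D: D black — skip
  G gray
    I gray
      I→K: K black — skip
      I→B: B black — skip
      M gray
        M→E: E black — skip
        M→A: A black — skip
        M→F: F black — skip
        M→J: J is gray → back edge
Back edge closes the cycle J → G → I → M → J; its vertices are {G, I, J, M}.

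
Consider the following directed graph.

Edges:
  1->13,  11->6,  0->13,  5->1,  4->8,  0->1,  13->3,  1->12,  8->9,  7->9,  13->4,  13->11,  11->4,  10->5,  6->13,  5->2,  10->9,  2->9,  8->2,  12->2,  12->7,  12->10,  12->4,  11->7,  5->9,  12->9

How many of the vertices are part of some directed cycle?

7

A vertex is on a directed cycle iff it belongs to a strongly connected component of size ≥ 2 (or has a self-loop).
The vertices on cycles are {1, 5, 6, 10, 11, 12, 13} — 7 in total.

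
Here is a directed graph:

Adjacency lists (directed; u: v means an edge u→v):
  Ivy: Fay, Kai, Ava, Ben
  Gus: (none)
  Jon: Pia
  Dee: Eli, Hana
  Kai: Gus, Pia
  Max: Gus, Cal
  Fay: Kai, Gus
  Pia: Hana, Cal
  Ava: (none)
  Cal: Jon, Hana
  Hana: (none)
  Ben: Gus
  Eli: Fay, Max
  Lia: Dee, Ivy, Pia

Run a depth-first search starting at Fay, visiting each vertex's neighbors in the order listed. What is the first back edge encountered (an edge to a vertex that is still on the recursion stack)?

DFS from Fay (visiting each vertex's neighbors in the order listed); mark gray on enter, black on exit:
Fay gray
  Kai gray
    Gus gray
    Gus black
    Pia gray
      Hana gray
      Hana black
      Cal gray
        Jon gray
          Jon→Pia: Pia is gray → back edge
First back edge: Jon → Pia.

Jon->Pia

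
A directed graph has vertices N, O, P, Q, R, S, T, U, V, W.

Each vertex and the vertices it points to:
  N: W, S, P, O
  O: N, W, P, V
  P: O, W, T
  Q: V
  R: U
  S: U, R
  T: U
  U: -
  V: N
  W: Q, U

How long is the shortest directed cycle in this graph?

2

For each vertex v, BFS finds the shortest path from v back to v.
The shortest such closed walk is O → P → O, length 2.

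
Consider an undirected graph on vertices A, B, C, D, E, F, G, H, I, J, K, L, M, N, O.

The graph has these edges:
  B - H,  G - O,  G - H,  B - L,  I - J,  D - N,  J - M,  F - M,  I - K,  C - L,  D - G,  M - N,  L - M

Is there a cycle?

DFS, tracking each vertex's parent; an edge to a visited non-parent vertex closes a cycle.
Start from D:
visit D (parent –)
  visit N (parent D)
    visit M (parent N)
      visit F (parent M)
        F–M: parent, skip
      M–N: parent, skip
      visit J (parent M)
        J–M: parent, skip
        visit I (parent J)
          I–J: parent, skip
          visit K (parent I)
            K–I: parent, skip
      visit L (parent M)
        L–M: parent, skip
        visit C (parent L)
          C–L: parent, skip
        visit B (parent L)
          B–L: parent, skip
          visit H (parent B)
            H–B: parent, skip
            visit G (parent H)
              visit O (parent G)
                O–G: parent, skip
              G–D: D visited and ≠ parent → cycle
Cycle: D – N – M – L – B – H – G – D.

Yes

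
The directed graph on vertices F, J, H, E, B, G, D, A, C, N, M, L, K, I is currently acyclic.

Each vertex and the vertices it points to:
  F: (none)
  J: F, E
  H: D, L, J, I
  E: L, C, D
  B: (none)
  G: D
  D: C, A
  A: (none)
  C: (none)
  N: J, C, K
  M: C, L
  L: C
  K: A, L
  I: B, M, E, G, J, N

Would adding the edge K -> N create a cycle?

Adding K→N creates a cycle iff N can already reach K.
Path from N: N → K.
So N → … → K → N is a cycle.

Yes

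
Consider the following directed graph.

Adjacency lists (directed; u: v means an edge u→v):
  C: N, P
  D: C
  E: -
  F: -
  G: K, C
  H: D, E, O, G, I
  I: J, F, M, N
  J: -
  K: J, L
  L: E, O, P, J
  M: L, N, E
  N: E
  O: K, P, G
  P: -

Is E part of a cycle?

No

E lies on a cycle iff there is a path from E back to itself.
Exploring from E, it never reaches itself; equivalently, its strongly connected component is a singleton.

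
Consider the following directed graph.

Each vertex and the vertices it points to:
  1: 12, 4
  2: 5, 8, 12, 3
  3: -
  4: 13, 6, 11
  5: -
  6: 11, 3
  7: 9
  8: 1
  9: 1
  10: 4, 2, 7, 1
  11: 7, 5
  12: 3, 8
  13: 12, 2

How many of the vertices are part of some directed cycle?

A vertex is on a directed cycle iff it belongs to a strongly connected component of size ≥ 2 (or has a self-loop).
The vertices on cycles are {1, 2, 4, 6, 7, 8, 9, 11, 12, 13} — 10 in total.

10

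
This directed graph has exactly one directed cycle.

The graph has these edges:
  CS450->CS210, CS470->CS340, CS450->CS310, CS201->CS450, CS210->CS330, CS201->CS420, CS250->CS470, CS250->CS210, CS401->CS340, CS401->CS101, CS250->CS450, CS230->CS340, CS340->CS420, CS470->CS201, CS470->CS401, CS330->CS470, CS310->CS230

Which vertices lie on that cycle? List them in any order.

CS201, CS210, CS330, CS450, CS470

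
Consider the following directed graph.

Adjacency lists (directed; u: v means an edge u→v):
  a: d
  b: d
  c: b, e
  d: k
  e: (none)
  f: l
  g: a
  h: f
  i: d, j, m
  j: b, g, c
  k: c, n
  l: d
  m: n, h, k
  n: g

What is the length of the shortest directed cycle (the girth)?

4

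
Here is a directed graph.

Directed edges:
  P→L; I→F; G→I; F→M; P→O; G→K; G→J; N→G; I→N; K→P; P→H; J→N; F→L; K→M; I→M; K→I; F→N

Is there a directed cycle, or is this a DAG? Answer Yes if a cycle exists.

Yes

DFS with white/gray/black marking, starting from O:
O gray
O black
J gray
  N gray
    G gray
      G→J: J is gray → back edge
Back edge found, so a cycle exists: J → N → G → J.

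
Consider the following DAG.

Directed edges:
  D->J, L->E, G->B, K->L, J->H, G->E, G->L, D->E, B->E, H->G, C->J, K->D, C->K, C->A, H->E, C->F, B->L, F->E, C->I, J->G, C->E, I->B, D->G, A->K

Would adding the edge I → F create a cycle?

No

Adding I→F creates a cycle iff F can already reach I.
Explore from F: no path reaches I. The graph stays acyclic.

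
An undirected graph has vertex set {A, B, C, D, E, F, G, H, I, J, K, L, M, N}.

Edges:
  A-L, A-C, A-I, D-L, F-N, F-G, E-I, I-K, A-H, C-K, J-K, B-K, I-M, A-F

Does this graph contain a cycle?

DFS, tracking each vertex's parent; an edge to a visited non-parent vertex closes a cycle.
Start from C:
visit C (parent –)
  visit A (parent C)
    visit I (parent A)
      visit M (parent I)
        M–I: parent, skip
      I–A: parent, skip
      visit E (parent I)
        E–I: parent, skip
      visit K (parent I)
        visit B (parent K)
          B–K: parent, skip
        K–I: parent, skip
        K–C: C visited and ≠ parent → cycle
Cycle: C – A – I – K – C.

Yes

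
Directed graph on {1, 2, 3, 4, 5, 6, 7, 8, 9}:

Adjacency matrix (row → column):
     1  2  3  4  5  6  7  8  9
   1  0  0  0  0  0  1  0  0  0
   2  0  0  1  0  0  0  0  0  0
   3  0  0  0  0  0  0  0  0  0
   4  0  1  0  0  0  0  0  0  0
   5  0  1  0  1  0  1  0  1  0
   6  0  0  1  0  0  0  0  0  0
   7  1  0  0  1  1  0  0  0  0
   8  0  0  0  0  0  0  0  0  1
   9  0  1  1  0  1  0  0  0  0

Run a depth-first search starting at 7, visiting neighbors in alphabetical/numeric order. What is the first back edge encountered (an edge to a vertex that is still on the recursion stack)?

9->5

DFS from 7 (visiting neighbors in alphabetical/numeric order); mark gray on enter, black on exit:
7 gray
  1 gray
    6 gray
      3 gray
      3 black
    6 black
  1 black
  4 gray
    2 gray
      2→3: 3 black — skip
    2 black
  4 black
  5 gray
    5→2: 2 black — skip
    5→4: 4 black — skip
    5→6: 6 black — skip
    8 gray
      9 gray
        9→2: 2 black — skip
        9→3: 3 black — skip
        9→5: 5 is gray → back edge
First back edge: 9 → 5.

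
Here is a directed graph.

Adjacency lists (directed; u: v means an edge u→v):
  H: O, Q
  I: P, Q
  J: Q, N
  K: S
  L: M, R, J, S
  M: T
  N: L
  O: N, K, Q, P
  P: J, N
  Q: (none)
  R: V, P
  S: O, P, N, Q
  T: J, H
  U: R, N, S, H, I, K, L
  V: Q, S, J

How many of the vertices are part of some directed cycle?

A vertex is on a directed cycle iff it belongs to a strongly connected component of size ≥ 2 (or has a self-loop).
The vertices on cycles are {H, J, K, L, M, N, O, P, R, S, T, V} — 12 in total.

12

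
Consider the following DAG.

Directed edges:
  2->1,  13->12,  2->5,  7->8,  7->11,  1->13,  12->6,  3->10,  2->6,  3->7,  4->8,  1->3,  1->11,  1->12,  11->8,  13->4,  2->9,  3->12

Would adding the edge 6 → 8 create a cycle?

No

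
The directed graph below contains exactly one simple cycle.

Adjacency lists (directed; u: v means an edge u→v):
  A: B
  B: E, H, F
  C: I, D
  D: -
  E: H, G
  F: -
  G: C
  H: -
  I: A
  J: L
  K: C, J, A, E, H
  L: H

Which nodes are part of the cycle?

A, B, C, E, G, I

DFS with gray/black marking from C:
C gray
  I gray
    A gray
      B gray
        E gray
          H gray
          H black
          G gray
            G→C: C is gray → back edge
Back edge closes the cycle C → I → A → B → E → G → C; its vertices are {A, B, C, E, G, I}.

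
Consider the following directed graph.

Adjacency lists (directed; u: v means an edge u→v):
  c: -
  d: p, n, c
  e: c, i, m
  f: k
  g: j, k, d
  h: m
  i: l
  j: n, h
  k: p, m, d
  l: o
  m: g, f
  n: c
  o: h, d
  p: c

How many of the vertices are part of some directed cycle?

6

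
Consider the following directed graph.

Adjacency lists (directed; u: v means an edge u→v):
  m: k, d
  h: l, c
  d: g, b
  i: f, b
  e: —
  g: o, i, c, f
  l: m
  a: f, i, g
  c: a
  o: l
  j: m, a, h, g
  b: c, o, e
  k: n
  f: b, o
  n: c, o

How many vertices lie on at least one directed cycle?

A vertex is on a directed cycle iff it belongs to a strongly connected component of size ≥ 2 (or has a self-loop).
The vertices on cycles are {a, b, c, d, f, g, i, k, l, m, n, o} — 12 in total.

12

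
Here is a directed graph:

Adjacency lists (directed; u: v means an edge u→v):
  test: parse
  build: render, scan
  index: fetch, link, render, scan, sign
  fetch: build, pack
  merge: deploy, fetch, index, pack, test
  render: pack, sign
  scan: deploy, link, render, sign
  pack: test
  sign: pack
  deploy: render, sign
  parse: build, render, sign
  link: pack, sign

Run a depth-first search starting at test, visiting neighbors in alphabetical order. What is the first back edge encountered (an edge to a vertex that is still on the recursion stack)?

pack→test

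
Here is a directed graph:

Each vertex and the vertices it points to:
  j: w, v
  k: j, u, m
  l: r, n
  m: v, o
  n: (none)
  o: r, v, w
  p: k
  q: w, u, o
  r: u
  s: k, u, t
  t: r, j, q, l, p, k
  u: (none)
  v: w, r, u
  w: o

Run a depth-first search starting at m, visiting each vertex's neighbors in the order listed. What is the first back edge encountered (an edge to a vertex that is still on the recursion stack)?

o→v

DFS from m (visiting each vertex's neighbors in the order listed); mark gray on enter, black on exit:
m gray
  v gray
    w gray
      o gray
        r gray
          u gray
          u black
        r black
        o→v: v is gray → back edge
First back edge: o → v.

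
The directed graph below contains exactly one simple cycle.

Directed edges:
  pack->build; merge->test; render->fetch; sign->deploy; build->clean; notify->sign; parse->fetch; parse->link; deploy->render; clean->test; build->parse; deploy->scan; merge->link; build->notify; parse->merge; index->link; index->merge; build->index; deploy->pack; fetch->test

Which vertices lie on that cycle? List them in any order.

pack, sign, build, deploy, notify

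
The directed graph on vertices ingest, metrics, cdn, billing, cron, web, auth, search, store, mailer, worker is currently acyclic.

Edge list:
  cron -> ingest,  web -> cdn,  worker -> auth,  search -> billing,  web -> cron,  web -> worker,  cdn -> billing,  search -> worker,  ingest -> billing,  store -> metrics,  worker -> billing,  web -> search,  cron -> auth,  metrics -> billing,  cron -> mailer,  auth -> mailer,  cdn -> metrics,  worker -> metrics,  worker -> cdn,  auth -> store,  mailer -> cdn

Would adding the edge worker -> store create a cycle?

No

Adding worker→store creates a cycle iff store can already reach worker.
Explore from store: no path reaches worker. The graph stays acyclic.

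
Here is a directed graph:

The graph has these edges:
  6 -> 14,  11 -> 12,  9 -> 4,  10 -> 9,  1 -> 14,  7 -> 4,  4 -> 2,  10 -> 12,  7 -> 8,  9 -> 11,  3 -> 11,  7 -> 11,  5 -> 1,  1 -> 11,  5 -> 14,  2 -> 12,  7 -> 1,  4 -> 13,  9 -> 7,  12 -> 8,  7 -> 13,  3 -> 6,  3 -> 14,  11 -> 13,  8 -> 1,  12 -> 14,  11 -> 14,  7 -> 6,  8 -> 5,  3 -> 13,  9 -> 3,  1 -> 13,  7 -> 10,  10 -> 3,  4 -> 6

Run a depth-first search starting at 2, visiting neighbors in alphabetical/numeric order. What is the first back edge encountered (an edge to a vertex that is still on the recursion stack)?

11→12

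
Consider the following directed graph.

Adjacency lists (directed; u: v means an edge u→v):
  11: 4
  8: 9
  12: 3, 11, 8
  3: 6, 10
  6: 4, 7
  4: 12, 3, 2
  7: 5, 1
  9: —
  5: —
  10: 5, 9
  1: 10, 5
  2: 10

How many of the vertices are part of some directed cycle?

A vertex is on a directed cycle iff it belongs to a strongly connected component of size ≥ 2 (or has a self-loop).
The vertices on cycles are {3, 4, 6, 11, 12} — 5 in total.

5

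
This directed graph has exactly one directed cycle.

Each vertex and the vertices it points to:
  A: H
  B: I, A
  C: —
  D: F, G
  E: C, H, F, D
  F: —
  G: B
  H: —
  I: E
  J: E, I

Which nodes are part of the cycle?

B, D, E, G, I

DFS with gray/black marking from E:
E gray
  C gray
  C black
  H gray
  H black
  F gray
  F black
  D gray
    D→F: F black — skip
    G gray
      B gray
        I gray
          I→E: E is gray → back edge
Back edge closes the cycle E → D → G → B → I → E; its vertices are {B, D, E, G, I}.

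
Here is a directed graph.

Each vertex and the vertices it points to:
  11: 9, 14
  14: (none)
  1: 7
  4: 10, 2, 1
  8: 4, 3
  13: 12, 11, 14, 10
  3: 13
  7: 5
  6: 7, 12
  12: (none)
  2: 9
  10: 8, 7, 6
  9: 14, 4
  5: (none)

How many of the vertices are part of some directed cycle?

8

A vertex is on a directed cycle iff it belongs to a strongly connected component of size ≥ 2 (or has a self-loop).
The vertices on cycles are {2, 3, 4, 8, 9, 10, 11, 13} — 8 in total.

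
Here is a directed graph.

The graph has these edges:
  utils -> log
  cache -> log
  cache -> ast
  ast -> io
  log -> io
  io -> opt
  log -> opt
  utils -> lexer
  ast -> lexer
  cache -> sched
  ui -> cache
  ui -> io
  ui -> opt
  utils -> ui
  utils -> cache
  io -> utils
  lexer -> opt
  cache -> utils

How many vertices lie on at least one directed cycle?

6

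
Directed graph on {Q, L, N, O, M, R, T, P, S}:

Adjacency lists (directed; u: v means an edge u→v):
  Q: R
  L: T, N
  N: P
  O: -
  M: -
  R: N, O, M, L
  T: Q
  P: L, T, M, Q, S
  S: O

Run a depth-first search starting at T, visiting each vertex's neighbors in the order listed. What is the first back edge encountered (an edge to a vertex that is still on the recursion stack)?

DFS from T (visiting each vertex's neighbors in the order listed); mark gray on enter, black on exit:
T gray
  Q gray
    R gray
      N gray
        P gray
          L gray
            L→T: T is gray → back edge
First back edge: L → T.

L→T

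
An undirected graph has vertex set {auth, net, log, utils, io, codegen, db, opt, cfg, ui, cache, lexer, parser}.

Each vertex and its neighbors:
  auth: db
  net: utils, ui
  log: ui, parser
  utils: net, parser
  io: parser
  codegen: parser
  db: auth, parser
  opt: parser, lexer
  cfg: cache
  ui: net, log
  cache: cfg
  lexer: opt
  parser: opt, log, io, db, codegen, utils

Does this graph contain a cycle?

Yes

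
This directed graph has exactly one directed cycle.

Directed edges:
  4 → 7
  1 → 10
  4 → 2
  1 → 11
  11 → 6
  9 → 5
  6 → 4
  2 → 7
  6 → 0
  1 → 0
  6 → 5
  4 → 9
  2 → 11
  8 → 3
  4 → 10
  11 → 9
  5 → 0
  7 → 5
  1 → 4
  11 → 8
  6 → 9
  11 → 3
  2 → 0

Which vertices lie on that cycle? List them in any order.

2, 4, 6, 11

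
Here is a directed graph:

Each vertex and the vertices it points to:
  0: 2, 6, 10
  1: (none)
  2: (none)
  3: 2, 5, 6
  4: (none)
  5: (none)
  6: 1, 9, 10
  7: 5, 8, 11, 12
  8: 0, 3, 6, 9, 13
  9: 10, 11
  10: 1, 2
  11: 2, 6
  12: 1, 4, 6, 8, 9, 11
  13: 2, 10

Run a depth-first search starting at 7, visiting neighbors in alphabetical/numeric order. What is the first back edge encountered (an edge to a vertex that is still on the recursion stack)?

11→6

DFS from 7 (visiting neighbors in alphabetical/numeric order); mark gray on enter, black on exit:
7 gray
  5 gray
  5 black
  8 gray
    0 gray
      2 gray
      2 black
      6 gray
        1 gray
        1 black
        9 gray
          10 gray
            10→1: 1 black — skip
            10→2: 2 black — skip
          10 black
          11 gray
            11→2: 2 black — skip
            11→6: 6 is gray → back edge
First back edge: 11 → 6.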